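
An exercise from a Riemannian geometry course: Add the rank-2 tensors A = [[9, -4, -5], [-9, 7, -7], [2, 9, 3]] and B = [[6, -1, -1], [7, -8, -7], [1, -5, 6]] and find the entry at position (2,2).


Tensor addition is component-wise: (A + B)_{ij} = A_{ij} + B_{ij}.
A_{22} = 7
B_{22} = -8
(A + B)_{22} = 7 + -8 = -1

-1


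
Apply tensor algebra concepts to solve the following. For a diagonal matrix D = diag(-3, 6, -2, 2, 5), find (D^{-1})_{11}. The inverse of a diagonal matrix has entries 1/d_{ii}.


For a diagonal matrix, the inverse has entries (D^{-1})_{ii} = 1/d_{ii}.
The diagonal entries are: d_{11} = -3, d_{22} = 6, d_{33} = -2, d_{44} = 2, d_{55} = 5
We need (D^{-1})_{11} = 1/d_{11} = 1/-3 = -1/3

-1/3


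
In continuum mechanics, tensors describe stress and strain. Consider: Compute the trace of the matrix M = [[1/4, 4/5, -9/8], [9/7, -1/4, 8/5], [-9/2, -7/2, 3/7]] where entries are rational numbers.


The trace is the sum of diagonal entries.
Diagonal: M[1,1] = 1/4, M[2,2] = -1/4, M[3,3] = 3/7
Tr(M) = 1/4 + -1/4 + 3/7
Computing step by step:
After adding M[1,1]: 1/4
After adding M[2,2]: 0
After adding M[3,3]: 3/7
Tr(M) = 3/7

3/7


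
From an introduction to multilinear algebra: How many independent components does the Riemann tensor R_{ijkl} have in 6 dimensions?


The Riemann tensor in d dimensions has d^2(d^2 - 1)/12 independent components.
d = 6, so d^2 = 36
d^2 - 1 = 35
d^2(d^2 - 1) = 36 * 35 = 1260
Divide by 12: 1260 / 12 = 105

105


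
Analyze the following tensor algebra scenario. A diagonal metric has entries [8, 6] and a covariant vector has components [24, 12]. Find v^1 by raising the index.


To raise an index with a diagonal metric: v^i = v_i / g_{ii}.
For index 1: v_1 = 24, g_{11} = 8
v^1 = 24 / 8 = 3

3


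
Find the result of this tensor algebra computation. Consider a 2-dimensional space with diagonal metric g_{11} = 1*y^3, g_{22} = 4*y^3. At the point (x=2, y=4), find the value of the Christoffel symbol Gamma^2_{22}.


For a diagonal metric, Gamma^k_{ij} = (1/2) g^{kk} (dg_{ik}/dx_j + dg_{jk}/dx_i - dg_{ij}/dx_k).
The metric is diagonal, so g_{ab} = 0 for a != b.
At the given point: g_{11} = 64, g_{22} = 256
g^{22} = 1/256
dg_{22}/dx_2 = dg_{22}/dx_2 = 192
dg_{22}/dx_2 = dg_{22}/dx_2 = 192
dg_{22}/dx_2 = dg_{22}/dx_2 = 192
Numerator = 192 + 192 - 192 = 192
Gamma^2_{22} = 192 / (2 * 256) = 3/8

3/8


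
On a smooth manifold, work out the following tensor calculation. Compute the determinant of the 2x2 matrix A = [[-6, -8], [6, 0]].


For a 2x2 matrix [[a, b], [c, d]], det = a*d - b*c.
a = -6, b = -8, c = 6, d = 0
a*d = -6 * 0 = 0
b*c = -8 * 6 = -48
det = 0 - -48 = 48

48


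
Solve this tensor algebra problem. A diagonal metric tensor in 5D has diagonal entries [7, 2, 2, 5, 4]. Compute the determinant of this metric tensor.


For a diagonal metric, the determinant is the product of diagonal entries.
Diagonal entries: 7, 2, 2, 5, 4
det(g) = 7 * 2 * 2 * 5 * 4 = 560

560


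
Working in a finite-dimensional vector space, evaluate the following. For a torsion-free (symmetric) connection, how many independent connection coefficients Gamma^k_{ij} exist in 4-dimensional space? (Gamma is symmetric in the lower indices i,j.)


Christoffel symbols Gamma^k_{ij} are symmetric in i,j, so there are d * d(d+1)/2 independent symbols.
d = 4
d(d+1)/2 = 4 * 5 / 2 = 10
Total = 4 * 10 = 40

40


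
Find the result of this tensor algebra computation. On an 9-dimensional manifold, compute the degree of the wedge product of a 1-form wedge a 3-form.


The degree of a wedge product is the sum of the degrees of the individual forms.
Degrees: 1, 3
Total degree = 1 + 3 = 4

4


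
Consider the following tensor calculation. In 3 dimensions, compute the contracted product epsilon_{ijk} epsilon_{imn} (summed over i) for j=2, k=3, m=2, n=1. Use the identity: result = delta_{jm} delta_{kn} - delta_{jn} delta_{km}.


Using the identity: epsilon_{ijk} epsilon_{imn} = delta_{jm} delta_{kn} - delta_{jn} delta_{km}.
delta_{22} = 1
delta_{31} = 0
delta_{21} = 0
delta_{32} = 0
Result = 1 * 0 - 0 * 0 = 0 - 0 = 0

0


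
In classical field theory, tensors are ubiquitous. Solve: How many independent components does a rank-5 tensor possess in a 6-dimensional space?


The number of components of a rank-r tensor in d dimensions is d^r.
Here d = 6 and r = 5.
6^5 = 7776

7776


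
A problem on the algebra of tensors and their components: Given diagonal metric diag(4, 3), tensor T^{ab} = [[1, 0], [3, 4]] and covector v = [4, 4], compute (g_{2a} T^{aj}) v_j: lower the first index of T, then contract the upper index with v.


Step 1: lower the first index. For a diagonal metric, g_{ia} T^{aj} = g_{ii} T^{ij} (no sum on i).
g_{22} = 3
S_2{}^1 = 3 * T^{21} = 3 * 3 = 9
S_2{}^2 = 3 * T^{22} = 3 * 4 = 12
Step 2: contract S_2{}^j with v_j.
S_2{}^1 * v_1 = 9 * 4 = 36
S_2{}^2 * v_2 = 12 * 4 = 48
Result = 36 + 48 = 84

84


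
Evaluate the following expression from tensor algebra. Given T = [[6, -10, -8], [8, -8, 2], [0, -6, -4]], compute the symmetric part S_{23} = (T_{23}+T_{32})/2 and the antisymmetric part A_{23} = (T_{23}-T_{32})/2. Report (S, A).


T_{23} = 2
T_{32} = -6
S_{23} = (2 + -6)/2 = -4/2 = -2
A_{23} = (2 - -6)/2 = 8/2 = 4
Check: S + A = -2 + 4 = 2 = T_{23}.

(-2, 4)


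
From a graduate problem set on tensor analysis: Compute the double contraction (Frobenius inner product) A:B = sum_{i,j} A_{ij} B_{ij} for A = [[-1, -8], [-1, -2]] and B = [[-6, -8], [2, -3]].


A:B = sum over all i,j of A_{ij} * B_{ij}.
Row 1: -1*-6=6, -8*-8=64 => row sum = 70
Row 2: -1*2=-2, -2*-3=6 => row sum = 4
Total = 70 + 4 = 74

74


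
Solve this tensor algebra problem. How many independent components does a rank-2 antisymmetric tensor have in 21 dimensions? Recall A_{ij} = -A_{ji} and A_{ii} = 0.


An antisymmetric rank-2 tensor satisfies A_{ij} = -A_{ji}, so diagonal entries are zero.
The independent components are the upper-triangular entries: C(n, 2) = n(n-1)/2.
n = 21
C(21, 2) = 21 * 20 / 2 = 420 / 2 = 210

210


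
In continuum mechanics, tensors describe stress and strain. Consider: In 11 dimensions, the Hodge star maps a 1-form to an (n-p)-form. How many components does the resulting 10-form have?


The Hodge dual of a p-form on an n-dimensional manifold is an (n-p)-form.
n = 11, p = 1, so dual degree = 11 - 1 = 10
The number of components is C(n, n-p) = C(11, 10) = 11

11


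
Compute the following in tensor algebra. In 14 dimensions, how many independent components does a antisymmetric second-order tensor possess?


A antisymmetric rank-2 tensor in d dimensions has d(d-1)/2 independent components.
d = 14
d(d-1)/2 = 14 * 13 / 2 = 182 / 2 = 91

91


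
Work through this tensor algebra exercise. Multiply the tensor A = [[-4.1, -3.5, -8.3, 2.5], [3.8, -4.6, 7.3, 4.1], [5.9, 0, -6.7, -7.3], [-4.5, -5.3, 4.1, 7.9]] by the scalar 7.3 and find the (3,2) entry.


Scalar multiplication: (cA)_{ij} = c * A_{ij}.
c = 7.3
A_{32} = 0
(cA)_{32} = 7.3 * 0 = 0

0


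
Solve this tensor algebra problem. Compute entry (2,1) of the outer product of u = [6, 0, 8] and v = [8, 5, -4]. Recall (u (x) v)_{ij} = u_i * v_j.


The outer product entry T_{ij} = u_i * v_j.
We need i=2, j=1.
u_2 = 0, v_1 = 8
T_{2,1} = 0 * 8 = 0

0


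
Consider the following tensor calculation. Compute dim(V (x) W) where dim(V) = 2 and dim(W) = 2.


The dimension of a tensor product is the product of dimensions.
dim(V) = 2, dim(W) = 2
dim(V (x) W) = 2 * 2 = 4

4


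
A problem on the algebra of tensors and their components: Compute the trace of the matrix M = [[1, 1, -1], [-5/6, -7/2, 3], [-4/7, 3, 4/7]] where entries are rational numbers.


The trace is the sum of diagonal entries.
Diagonal: M[1,1] = 1, M[2,2] = -7/2, M[3,3] = 4/7
Tr(M) = 1 + -7/2 + 4/7
Computing step by step:
After adding M[1,1]: 1
After adding M[2,2]: -5/2
After adding M[3,3]: -27/14
Tr(M) = -27/14

-27/14


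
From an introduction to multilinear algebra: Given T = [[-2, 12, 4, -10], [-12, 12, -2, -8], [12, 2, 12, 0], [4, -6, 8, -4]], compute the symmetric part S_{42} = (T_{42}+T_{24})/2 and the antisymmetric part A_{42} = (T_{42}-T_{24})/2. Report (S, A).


T_{42} = -6
T_{24} = -8
S_{42} = (-6 + -8)/2 = -14/2 = -7
A_{42} = (-6 - -8)/2 = 2/2 = 1
Check: S + A = -7 + 1 = -6 = T_{42}.

(-7, 1)


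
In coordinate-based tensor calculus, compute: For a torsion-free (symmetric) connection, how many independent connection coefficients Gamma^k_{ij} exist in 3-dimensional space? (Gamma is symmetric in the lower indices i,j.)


Christoffel symbols Gamma^k_{ij} are symmetric in i,j, so there are d * d(d+1)/2 independent symbols.
d = 3
d(d+1)/2 = 3 * 4 / 2 = 6
Total = 3 * 6 = 18

18


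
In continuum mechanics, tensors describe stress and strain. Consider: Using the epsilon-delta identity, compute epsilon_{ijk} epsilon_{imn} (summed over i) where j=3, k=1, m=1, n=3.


Using the identity: epsilon_{ijk} epsilon_{imn} = delta_{jm} delta_{kn} - delta_{jn} delta_{km}.
delta_{31} = 0
delta_{13} = 0
delta_{33} = 1
delta_{11} = 1
Result = 0 * 0 - 1 * 1 = 0 - 1 = -1

-1


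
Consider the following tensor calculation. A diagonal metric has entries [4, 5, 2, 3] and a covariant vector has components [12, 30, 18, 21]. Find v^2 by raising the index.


To raise an index with a diagonal metric: v^i = v_i / g_{ii}.
For index 2: v_2 = 30, g_{22} = 5
v^2 = 30 / 5 = 6

6


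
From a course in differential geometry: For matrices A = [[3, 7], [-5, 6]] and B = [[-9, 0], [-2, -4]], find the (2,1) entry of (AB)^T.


(AB)^T_{ij} = (AB)_{ji} = sum_k A_{jk} B_{ki}.
For i=2, j=1 we need (AB)_{12}:
A_{11} * B_{12} = 3 * 0 = 0
A_{12} * B_{22} = 7 * -4 = -28
Sum = 0 + -28 = -28

-28


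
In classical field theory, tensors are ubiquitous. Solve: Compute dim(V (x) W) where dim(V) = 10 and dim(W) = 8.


The dimension of a tensor product is the product of dimensions.
dim(V) = 10, dim(W) = 8
dim(V (x) W) = 10 * 8 = 80

80


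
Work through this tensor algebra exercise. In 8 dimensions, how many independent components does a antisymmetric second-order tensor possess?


A antisymmetric rank-2 tensor in d dimensions has d(d-1)/2 independent components.
d = 8
d(d-1)/2 = 8 * 7 / 2 = 56 / 2 = 28

28


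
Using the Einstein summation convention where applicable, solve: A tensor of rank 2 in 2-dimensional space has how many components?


The number of components of a rank-r tensor in d dimensions is d^r.
Here d = 2 and r = 2.
2^2 = 4

4


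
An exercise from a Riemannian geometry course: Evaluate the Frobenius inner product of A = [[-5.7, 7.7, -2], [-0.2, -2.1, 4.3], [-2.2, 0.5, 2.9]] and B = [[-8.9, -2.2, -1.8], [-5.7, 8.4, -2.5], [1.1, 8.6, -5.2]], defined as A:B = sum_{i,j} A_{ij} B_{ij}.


A:B = sum over all i,j of A_{ij} * B_{ij}.
Row 1: -5.7*-8.9=50.73, 7.7*-2.2=-16.94, -2*-1.8=3.6 => row sum = 37.39
Row 2: -0.2*-5.7=1.14, -2.1*8.4=-17.64, 4.3*-2.5=-10.75 => row sum = -27.25
Row 3: -2.2*1.1=-2.42, 0.5*8.6=4.3, 2.9*-5.2=-15.08 => row sum = -13.2
Total = 37.39 + -27.25 + -13.2 = -3.06

-3.06


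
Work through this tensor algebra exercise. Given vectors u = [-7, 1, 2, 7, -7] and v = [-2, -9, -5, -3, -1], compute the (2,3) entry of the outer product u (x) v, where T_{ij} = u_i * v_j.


The outer product entry T_{ij} = u_i * v_j.
We need i=2, j=3.
u_2 = 1, v_3 = -5
T_{2,3} = 1 * -5 = -5

-5


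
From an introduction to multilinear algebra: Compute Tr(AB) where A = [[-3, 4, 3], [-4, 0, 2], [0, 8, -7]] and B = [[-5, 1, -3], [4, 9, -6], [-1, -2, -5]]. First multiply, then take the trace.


Tr(AB) = sum_i (AB)_{ii} where (AB)_{ii} = sum_k A_{ik} B_{ki}.
(AB)_{11} = -3*-5 + 4*4 + 3*-1 = 28
(AB)_{22} = -4*1 + 0*9 + 2*-2 = -8
(AB)_{33} = 0*-3 + 8*-6 + -7*-5 = -13
Tr(AB) = 28 + -8 + -13 = 7

7


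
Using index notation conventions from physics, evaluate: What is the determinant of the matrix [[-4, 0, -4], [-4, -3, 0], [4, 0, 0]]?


Expanding along the first row, det(A) = a11*M_11 - a12*M_12 + a13*M_13, where M_1j is the (1,j) minor.
Minor M_11 = -3*0 - 0*0 = 0
Minor M_12 = -4*0 - 0*4 = 0
Minor M_13 = -4*0 - -3*4 = 12
det = -4*(0) - 0*(0) + -4*(12)
    = 0 - 0 + -48
    = -48

-48


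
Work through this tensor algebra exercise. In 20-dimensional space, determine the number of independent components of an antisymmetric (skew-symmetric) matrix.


An antisymmetric rank-2 tensor satisfies A_{ij} = -A_{ji}, so diagonal entries are zero.
The independent components are the upper-triangular entries: C(n, 2) = n(n-1)/2.
n = 20
C(20, 2) = 20 * 19 / 2 = 380 / 2 = 190

190


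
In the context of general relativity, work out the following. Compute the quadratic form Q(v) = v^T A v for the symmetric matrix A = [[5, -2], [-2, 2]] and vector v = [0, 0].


First compute Av:
(Av)_1 = 5*0 + -2*0 = 0
(Av)_2 = -2*0 + 2*0 = 0
Av = [0, 0]
Then v^T (Av) = 0*0 + 0*0
= 0 + 0 = 0

0


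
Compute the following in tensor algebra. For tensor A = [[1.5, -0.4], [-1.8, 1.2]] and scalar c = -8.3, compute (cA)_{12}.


Scalar multiplication: (cA)_{ij} = c * A_{ij}.
c = -8.3
A_{12} = -0.4
(cA)_{12} = -8.3 * -0.4 = 3.32

3.32


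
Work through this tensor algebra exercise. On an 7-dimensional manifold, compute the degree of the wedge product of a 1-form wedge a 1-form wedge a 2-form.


The degree of a wedge product is the sum of the degrees of the individual forms.
Degrees: 1, 1, 2
Total degree = 1 + 1 + 2 = 4

4


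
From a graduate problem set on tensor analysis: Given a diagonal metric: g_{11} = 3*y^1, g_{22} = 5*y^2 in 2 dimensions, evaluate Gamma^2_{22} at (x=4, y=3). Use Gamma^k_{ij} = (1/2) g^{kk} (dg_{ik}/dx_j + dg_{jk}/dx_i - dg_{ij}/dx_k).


For a diagonal metric, Gamma^k_{ij} = (1/2) g^{kk} (dg_{ik}/dx_j + dg_{jk}/dx_i - dg_{ij}/dx_k).
The metric is diagonal, so g_{ab} = 0 for a != b.
At the given point: g_{11} = 9, g_{22} = 45
g^{22} = 1/45
dg_{22}/dx_2 = dg_{22}/dx_2 = 30
dg_{22}/dx_2 = dg_{22}/dx_2 = 30
dg_{22}/dx_2 = dg_{22}/dx_2 = 30
Numerator = 30 + 30 - 30 = 30
Gamma^2_{22} = 30 / (2 * 45) = 1/3

1/3


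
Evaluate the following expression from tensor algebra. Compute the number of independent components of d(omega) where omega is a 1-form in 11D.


The exterior derivative of a p-form is a (p+1)-form.
Its number of independent components is C(n, p+1).
n = 11, p+1 = 2
C(11, 2) = 55

55


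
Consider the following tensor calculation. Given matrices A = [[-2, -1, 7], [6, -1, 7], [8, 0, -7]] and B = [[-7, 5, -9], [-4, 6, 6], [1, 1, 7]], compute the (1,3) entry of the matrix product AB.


(AB)_{ij} = sum_k A_{ik} B_{kj}.
For i=1, j=3:
A_{11} * B_{13} = -2 * -9 = 18
A_{12} * B_{23} = -1 * 6 = -6
A_{13} * B_{33} = 7 * 7 = 49
Sum = 18 + -6 + 49 = 61

61


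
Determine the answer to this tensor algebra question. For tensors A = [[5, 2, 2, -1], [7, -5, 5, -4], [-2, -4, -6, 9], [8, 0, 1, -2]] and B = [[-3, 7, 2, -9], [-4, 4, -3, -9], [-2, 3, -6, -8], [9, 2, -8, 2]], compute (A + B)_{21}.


Tensor addition is component-wise: (A + B)_{ij} = A_{ij} + B_{ij}.
A_{21} = 7
B_{21} = -4
(A + B)_{21} = 7 + -4 = 3

3


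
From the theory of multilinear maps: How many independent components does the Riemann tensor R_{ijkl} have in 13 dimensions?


The Riemann tensor in d dimensions has d^2(d^2 - 1)/12 independent components.
d = 13, so d^2 = 169
d^2 - 1 = 168
d^2(d^2 - 1) = 169 * 168 = 28392
Divide by 12: 28392 / 12 = 2366

2366


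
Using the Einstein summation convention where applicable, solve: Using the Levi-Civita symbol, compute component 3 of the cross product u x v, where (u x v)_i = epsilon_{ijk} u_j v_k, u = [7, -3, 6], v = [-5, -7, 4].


(u x v)_3 = sum_{j,k} epsilon_{3jk} u_j v_k. Only permutations of (1,2,3) contribute; the two non-zero terms are:
eps_{312} u_1 v_2 = 1 * 7 * -7 = -49
eps_{321} u_2 v_1 = -1 * -3 * -5 = -15
(u x v)_3 = -64

-64


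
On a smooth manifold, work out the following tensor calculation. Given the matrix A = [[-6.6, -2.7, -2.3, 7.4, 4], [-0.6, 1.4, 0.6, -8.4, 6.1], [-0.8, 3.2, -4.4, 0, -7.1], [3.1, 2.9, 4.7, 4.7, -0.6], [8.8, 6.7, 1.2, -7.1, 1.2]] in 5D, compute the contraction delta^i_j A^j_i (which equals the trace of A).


The contraction (trace) of a rank-2 tensor is the sum of its diagonal elements.
Diagonal entries: A[1,1] = -6.6, A[2,2] = 1.4, A[3,3] = -4.4, A[4,4] = 4.7, A[5,5] = 1.2
Tr(A) = -6.6 + 1.4 + -4.4 + 4.7 + 1.2 = -3.7

-3.7


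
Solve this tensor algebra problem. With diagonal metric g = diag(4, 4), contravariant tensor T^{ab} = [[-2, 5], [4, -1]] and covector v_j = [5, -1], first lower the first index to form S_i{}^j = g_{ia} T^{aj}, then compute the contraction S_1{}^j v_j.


Step 1: lower the first index. For a diagonal metric, g_{ia} T^{aj} = g_{ii} T^{ij} (no sum on i).
g_{11} = 4
S_1{}^1 = 4 * T^{11} = 4 * -2 = -8
S_1{}^2 = 4 * T^{12} = 4 * 5 = 20
Step 2: contract S_1{}^j with v_j.
S_1{}^1 * v_1 = -8 * 5 = -40
S_1{}^2 * v_2 = 20 * -1 = -20
Result = -40 + -20 = -60

-60


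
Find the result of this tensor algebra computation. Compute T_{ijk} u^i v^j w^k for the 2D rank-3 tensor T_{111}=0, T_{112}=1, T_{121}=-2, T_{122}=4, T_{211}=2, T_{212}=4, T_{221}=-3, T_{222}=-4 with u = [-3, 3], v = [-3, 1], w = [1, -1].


S = sum over i,j,k of T_{ijk} u_i v_j w_k. Expanding all 8 terms:
T_{111}*u_1*v_1*w_1 = 0*-3*-3*1 = 0  (running total: 0)
T_{112}*u_1*v_1*w_2 = 1*-3*-3*-1 = -9  (running total: -9)
T_{121}*u_1*v_2*w_1 = -2*-3*1*1 = 6  (running total: -3)
T_{122}*u_1*v_2*w_2 = 4*-3*1*-1 = 12  (running total: 9)
T_{211}*u_2*v_1*w_1 = 2*3*-3*1 = -18  (running total: -9)
T_{212}*u_2*v_1*w_2 = 4*3*-3*-1 = 36  (running total: 27)
T_{221}*u_2*v_2*w_1 = -3*3*1*1 = -9  (running total: 18)
T_{222}*u_2*v_2*w_2 = -4*3*1*-1 = 12  (running total: 30)
S = 30

30


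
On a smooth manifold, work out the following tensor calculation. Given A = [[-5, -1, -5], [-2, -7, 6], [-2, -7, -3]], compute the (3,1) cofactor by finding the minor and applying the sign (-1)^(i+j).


To find cofactor C_{31}, delete row 3 and column 1.
The resulting 2x2 submatrix is: [[-1, -5], [-7, 6]]
Minor M_{31} = -1*6 - -5*-7
  = -6 - 35 = -41
Sign = (-1)^(3+1) = (-1)^4 = 1
Cofactor C_{31} = 1 * -41 = -41

-41


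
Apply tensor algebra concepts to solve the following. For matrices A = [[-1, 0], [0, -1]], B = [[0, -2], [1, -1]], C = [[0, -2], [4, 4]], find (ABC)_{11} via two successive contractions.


(ABC)_{11} = sum_m (AB)_{1m} C_{m1}. First compute row 1 of AB.
(AB)_{11} = -1*0 + 0*1 = 0
(AB)_{12} = -1*-2 + 0*-1 = 2
Now contract with column 1 of C:
(AB)_{11} * C_{11} = 0 * 0 = 0
(AB)_{12} * C_{21} = 2 * 4 = 8
(ABC)_{11} = 0 + 8 = 8

8


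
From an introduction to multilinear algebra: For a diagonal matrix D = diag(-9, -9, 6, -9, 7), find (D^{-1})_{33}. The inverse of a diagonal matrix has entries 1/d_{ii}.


For a diagonal matrix, the inverse has entries (D^{-1})_{ii} = 1/d_{ii}.
The diagonal entries are: d_{11} = -9, d_{22} = -9, d_{33} = 6, d_{44} = -9, d_{55} = 7
We need (D^{-1})_{33} = 1/d_{33} = 1/6 = 1/6

1/6


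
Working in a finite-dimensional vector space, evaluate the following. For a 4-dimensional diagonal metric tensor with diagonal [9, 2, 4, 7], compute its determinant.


For a diagonal metric, the determinant is the product of diagonal entries.
Diagonal entries: 9, 2, 4, 7
det(g) = 9 * 2 * 4 * 7 = 504

504


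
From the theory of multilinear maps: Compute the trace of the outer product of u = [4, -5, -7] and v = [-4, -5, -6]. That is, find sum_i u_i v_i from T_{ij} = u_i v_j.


The outer product gives T_{ij} = u_i v_j.
The trace (contraction) is Tr(T) = sum_i T_{ii} = sum_i u_i v_i.
Diagonal entries:
T_{11} = u_1 * v_1 = 4 * -4 = -16
T_{22} = u_2 * v_2 = -5 * -5 = 25
T_{33} = u_3 * v_3 = -7 * -6 = 42
Tr(T) = -16 + 25 + 42 = 51

51


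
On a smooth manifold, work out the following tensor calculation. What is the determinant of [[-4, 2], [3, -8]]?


For a 2x2 matrix [[a, b], [c, d]], det = a*d - b*c.
a = -4, b = 2, c = 3, d = -8
a*d = -4 * -8 = 32
b*c = 2 * 3 = 6
det = 32 - 6 = 26

26


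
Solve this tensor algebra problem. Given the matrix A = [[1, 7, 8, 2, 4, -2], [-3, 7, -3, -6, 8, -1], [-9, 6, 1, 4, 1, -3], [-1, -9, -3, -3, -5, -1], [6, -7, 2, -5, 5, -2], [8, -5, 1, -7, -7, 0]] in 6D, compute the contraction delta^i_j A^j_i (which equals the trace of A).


The contraction (trace) of a rank-2 tensor is the sum of its diagonal elements.
Diagonal entries: A[1,1] = 1, A[2,2] = 7, A[3,3] = 1, A[4,4] = -3, A[5,5] = 5, A[6,6] = 0
Tr(A) = 1 + 7 + 1 + -3 + 5 + 0 = 11

11


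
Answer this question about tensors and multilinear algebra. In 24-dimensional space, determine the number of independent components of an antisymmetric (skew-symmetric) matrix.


An antisymmetric rank-2 tensor satisfies A_{ij} = -A_{ji}, so diagonal entries are zero.
The independent components are the upper-triangular entries: C(n, 2) = n(n-1)/2.
n = 24
C(24, 2) = 24 * 23 / 2 = 552 / 2 = 276

276


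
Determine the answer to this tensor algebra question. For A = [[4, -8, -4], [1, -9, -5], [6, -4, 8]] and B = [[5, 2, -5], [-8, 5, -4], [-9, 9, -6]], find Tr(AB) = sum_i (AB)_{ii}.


Tr(AB) = sum_i (AB)_{ii} where (AB)_{ii} = sum_k A_{ik} B_{ki}.
(AB)_{11} = 4*5 + -8*-8 + -4*-9 = 120
(AB)_{22} = 1*2 + -9*5 + -5*9 = -88
(AB)_{33} = 6*-5 + -4*-4 + 8*-6 = -62
Tr(AB) = 120 + -88 + -62 = -30

-30


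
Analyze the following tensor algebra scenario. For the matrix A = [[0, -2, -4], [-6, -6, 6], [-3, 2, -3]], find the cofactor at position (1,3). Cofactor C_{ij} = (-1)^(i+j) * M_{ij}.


To find cofactor C_{13}, delete row 1 and column 3.
The resulting 2x2 submatrix is: [[-6, -6], [-3, 2]]
Minor M_{13} = -6*2 - -6*-3
  = -12 - 18 = -30
Sign = (-1)^(1+3) = (-1)^4 = 1
Cofactor C_{13} = 1 * -30 = -30

-30


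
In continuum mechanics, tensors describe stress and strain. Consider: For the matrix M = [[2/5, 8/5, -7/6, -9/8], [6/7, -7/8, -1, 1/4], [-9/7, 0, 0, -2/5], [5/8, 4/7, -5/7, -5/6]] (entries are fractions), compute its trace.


The trace is the sum of diagonal entries.
Diagonal: M[1,1] = 2/5, M[2,2] = -7/8, M[3,3] = 0, M[4,4] = -5/6
Tr(M) = 2/5 + -7/8 + 0 + -5/6
Computing step by step:
After adding M[1,1]: 2/5
After adding M[2,2]: -19/40
After adding M[3,3]: -19/40
After adding M[4,4]: -157/120
Tr(M) = -157/120

-157/120


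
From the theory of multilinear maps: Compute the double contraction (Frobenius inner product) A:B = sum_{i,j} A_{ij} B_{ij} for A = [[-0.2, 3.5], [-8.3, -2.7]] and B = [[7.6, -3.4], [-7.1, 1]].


A:B = sum over all i,j of A_{ij} * B_{ij}.
Row 1: -0.2*7.6=-1.52, 3.5*-3.4=-11.9 => row sum = -13.42
Row 2: -8.3*-7.1=58.93, -2.7*1=-2.7 => row sum = 56.23
Total = -13.42 + 56.23 = 42.81

42.81


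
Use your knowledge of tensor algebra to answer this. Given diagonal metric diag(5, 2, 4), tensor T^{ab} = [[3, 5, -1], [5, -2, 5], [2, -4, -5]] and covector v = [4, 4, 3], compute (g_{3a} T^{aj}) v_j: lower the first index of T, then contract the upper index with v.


Step 1: lower the first index. For a diagonal metric, g_{ia} T^{aj} = g_{ii} T^{ij} (no sum on i).
g_{33} = 4
S_3{}^1 = 4 * T^{31} = 4 * 2 = 8
S_3{}^2 = 4 * T^{32} = 4 * -4 = -16
S_3{}^3 = 4 * T^{33} = 4 * -5 = -20
Step 2: contract S_3{}^j with v_j.
S_3{}^1 * v_1 = 8 * 4 = 32
S_3{}^2 * v_2 = -16 * 4 = -64
S_3{}^3 * v_3 = -20 * 3 = -60
Result = 32 + -64 + -60 = -92

-92


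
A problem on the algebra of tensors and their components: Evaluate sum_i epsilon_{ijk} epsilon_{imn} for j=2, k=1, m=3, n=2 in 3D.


Using the identity: epsilon_{ijk} epsilon_{imn} = delta_{jm} delta_{kn} - delta_{jn} delta_{km}.
delta_{23} = 0
delta_{12} = 0
delta_{22} = 1
delta_{13} = 0
Result = 0 * 0 - 1 * 0 = 0 - 0 = 0

0


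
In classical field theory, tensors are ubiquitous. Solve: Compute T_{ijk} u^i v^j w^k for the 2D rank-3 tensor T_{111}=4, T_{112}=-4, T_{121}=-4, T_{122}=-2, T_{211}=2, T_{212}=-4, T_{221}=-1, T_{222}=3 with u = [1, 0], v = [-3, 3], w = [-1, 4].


S = sum over i,j,k of T_{ijk} u_i v_j w_k. Expanding all 8 terms:
T_{111}*u_1*v_1*w_1 = 4*1*-3*-1 = 12  (running total: 12)
T_{112}*u_1*v_1*w_2 = -4*1*-3*4 = 48  (running total: 60)
T_{121}*u_1*v_2*w_1 = -4*1*3*-1 = 12  (running total: 72)
T_{122}*u_1*v_2*w_2 = -2*1*3*4 = -24  (running total: 48)
T_{211}*u_2*v_1*w_1 = 2*0*-3*-1 = 0  (running total: 48)
T_{212}*u_2*v_1*w_2 = -4*0*-3*4 = 0  (running total: 48)
T_{221}*u_2*v_2*w_1 = -1*0*3*-1 = 0  (running total: 48)
T_{222}*u_2*v_2*w_2 = 3*0*3*4 = 0  (running total: 48)
S = 48

48


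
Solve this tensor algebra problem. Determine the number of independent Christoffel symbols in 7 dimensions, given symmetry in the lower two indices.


Christoffel symbols Gamma^k_{ij} are symmetric in i,j, so there are d * d(d+1)/2 independent symbols.
d = 7
d(d+1)/2 = 7 * 8 / 2 = 28
Total = 7 * 28 = 196

196


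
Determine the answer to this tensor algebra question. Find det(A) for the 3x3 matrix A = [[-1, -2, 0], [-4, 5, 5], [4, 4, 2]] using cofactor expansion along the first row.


Expanding along the first row, det(A) = a11*M_11 - a12*M_12 + a13*M_13, where M_1j is the (1,j) minor.
Minor M_11 = 5*2 - 5*4 = -10
Minor M_12 = -4*2 - 5*4 = -28
Minor M_13 = -4*4 - 5*4 = -36
det = -1*(-10) - -2*(-28) + 0*(-36)
    = 10 - 56 + 0
    = -46

-46


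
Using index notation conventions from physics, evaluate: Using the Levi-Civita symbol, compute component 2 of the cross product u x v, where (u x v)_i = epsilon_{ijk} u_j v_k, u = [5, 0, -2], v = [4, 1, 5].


(u x v)_2 = sum_{j,k} epsilon_{2jk} u_j v_k. Only permutations of (1,2,3) contribute; the two non-zero terms are:
eps_{213} u_1 v_3 = -1 * 5 * 5 = -25
eps_{231} u_3 v_1 = 1 * -2 * 4 = -8
(u x v)_2 = -33

-33


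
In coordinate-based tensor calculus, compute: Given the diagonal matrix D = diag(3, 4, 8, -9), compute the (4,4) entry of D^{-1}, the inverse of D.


For a diagonal matrix, the inverse has entries (D^{-1})_{ii} = 1/d_{ii}.
The diagonal entries are: d_{11} = 3, d_{22} = 4, d_{33} = 8, d_{44} = -9
We need (D^{-1})_{44} = 1/d_{44} = 1/-9 = -1/9

-1/9


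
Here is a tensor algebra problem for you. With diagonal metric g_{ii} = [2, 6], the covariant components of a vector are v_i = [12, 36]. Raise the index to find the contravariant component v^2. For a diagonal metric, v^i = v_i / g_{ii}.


To raise an index with a diagonal metric: v^i = v_i / g_{ii}.
For index 2: v_2 = 36, g_{22} = 6
v^2 = 36 / 6 = 6

6


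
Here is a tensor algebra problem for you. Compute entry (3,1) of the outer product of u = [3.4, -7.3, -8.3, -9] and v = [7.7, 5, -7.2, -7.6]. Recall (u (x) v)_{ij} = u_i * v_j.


The outer product entry T_{ij} = u_i * v_j.
We need i=3, j=1.
u_3 = -8.3, v_1 = 7.7
T_{3,1} = -8.3 * 7.7 = -63.91

-63.91


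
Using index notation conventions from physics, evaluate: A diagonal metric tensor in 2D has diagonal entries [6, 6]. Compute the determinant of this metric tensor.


For a diagonal metric, the determinant is the product of diagonal entries.
Diagonal entries: 6, 6
det(g) = 6 * 6 = 36

36


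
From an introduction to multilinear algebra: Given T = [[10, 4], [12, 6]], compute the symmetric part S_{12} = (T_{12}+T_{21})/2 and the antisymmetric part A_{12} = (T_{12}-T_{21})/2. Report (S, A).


T_{12} = 4
T_{21} = 12
S_{12} = (4 + 12)/2 = 16/2 = 8
A_{12} = (4 - 12)/2 = -8/2 = -4
Check: S + A = 8 + -4 = 4 = T_{12}.

(8, -4)


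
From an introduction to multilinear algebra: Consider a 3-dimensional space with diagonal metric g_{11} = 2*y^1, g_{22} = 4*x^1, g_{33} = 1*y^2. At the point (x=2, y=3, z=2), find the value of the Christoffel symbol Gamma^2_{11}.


For a diagonal metric, Gamma^k_{ij} = (1/2) g^{kk} (dg_{ik}/dx_j + dg_{jk}/dx_i - dg_{ij}/dx_k).
The metric is diagonal, so g_{ab} = 0 for a != b.
At the given point: g_{11} = 6, g_{22} = 8, g_{33} = 9
g^{22} = 1/8
dg_{12}/dx_1 = 0 (off-diagonal)
dg_{12}/dx_1 = 0 (off-diagonal)
dg_{11}/dx_2 = dg_{11}/dx_2 = 2
Numerator = 0 + 0 - 2 = -2
Gamma^2_{11} = -2 / (2 * 8) = -1/8

-1/8


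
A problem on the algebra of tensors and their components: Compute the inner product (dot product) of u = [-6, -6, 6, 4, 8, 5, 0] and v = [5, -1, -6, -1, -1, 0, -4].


The inner product u . v = sum of u_i * v_i.
Term-by-term: -6 * 5, -6 * -1, 6 * -6, 4 * -1, 8 * -1, 5 * 0, 0 * -4
Products: -30, 6, -36, -4, -8, 0, 0
Sum = -30 + 6 + -36 + -4 + -8 + 0 + 0 = -72

-72


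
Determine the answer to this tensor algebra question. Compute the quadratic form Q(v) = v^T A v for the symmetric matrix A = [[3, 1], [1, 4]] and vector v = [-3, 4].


First compute Av:
(Av)_1 = 3*-3 + 1*4 = -5
(Av)_2 = 1*-3 + 4*4 = 13
Av = [-5, 13]
Then v^T (Av) = -3*-5 + 4*13
= 15 + 52 = 67

67


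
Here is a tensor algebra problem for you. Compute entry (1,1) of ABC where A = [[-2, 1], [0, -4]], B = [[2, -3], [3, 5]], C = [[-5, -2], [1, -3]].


(ABC)_{11} = sum_m (AB)_{1m} C_{m1}. First compute row 1 of AB.
(AB)_{11} = -2*2 + 1*3 = -1
(AB)_{12} = -2*-3 + 1*5 = 11
Now contract with column 1 of C:
(AB)_{11} * C_{11} = -1 * -5 = 5
(AB)_{12} * C_{21} = 11 * 1 = 11
(ABC)_{11} = 5 + 11 = 16

16


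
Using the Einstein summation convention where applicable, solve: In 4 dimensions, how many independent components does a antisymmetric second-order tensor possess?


A antisymmetric rank-2 tensor in d dimensions has d(d-1)/2 independent components.
d = 4
d(d-1)/2 = 4 * 3 / 2 = 12 / 2 = 6

6


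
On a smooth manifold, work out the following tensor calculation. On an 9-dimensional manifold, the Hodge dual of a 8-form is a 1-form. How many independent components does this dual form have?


The Hodge dual of a p-form on an n-dimensional manifold is an (n-p)-form.
n = 9, p = 8, so dual degree = 9 - 8 = 1
The number of components is C(n, n-p) = C(9, 1) = 9

9


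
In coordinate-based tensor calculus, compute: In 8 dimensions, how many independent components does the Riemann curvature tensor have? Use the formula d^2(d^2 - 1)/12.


The Riemann tensor in d dimensions has d^2(d^2 - 1)/12 independent components.
d = 8, so d^2 = 64
d^2 - 1 = 63
d^2(d^2 - 1) = 64 * 63 = 4032
Divide by 12: 4032 / 12 = 336

336


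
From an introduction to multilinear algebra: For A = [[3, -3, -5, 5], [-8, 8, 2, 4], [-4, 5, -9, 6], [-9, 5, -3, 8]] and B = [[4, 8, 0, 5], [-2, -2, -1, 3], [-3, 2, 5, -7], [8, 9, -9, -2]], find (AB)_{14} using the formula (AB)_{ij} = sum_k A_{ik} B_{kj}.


(AB)_{ij} = sum_k A_{ik} B_{kj}.
For i=1, j=4:
A_{11} * B_{14} = 3 * 5 = 15
A_{12} * B_{24} = -3 * 3 = -9
A_{13} * B_{34} = -5 * -7 = 35
A_{14} * B_{44} = 5 * -2 = -10
Sum = 15 + -9 + 35 + -10 = 31

31


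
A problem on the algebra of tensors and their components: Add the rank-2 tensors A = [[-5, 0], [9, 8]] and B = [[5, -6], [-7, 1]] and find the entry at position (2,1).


Tensor addition is component-wise: (A + B)_{ij} = A_{ij} + B_{ij}.
A_{21} = 9
B_{21} = -7
(A + B)_{21} = 9 + -7 = 2

2


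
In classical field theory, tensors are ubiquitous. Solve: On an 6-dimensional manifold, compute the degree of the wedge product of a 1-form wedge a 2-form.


The degree of a wedge product is the sum of the degrees of the individual forms.
Degrees: 1, 2
Total degree = 1 + 2 = 3

3


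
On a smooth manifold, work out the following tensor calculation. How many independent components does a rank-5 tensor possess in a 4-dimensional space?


The number of components of a rank-r tensor in d dimensions is d^r.
Here d = 4 and r = 5.
4^5 = 1024

1024


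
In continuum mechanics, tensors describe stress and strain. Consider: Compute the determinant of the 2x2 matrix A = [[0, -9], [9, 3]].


For a 2x2 matrix [[a, b], [c, d]], det = a*d - b*c.
a = 0, b = -9, c = 9, d = 3
a*d = 0 * 3 = 0
b*c = -9 * 9 = -81
det = 0 - -81 = 81

81


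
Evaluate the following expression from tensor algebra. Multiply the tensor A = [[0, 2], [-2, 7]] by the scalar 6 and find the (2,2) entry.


Scalar multiplication: (cA)_{ij} = c * A_{ij}.
c = 6
A_{22} = 7
(cA)_{22} = 6 * 7 = 42

42


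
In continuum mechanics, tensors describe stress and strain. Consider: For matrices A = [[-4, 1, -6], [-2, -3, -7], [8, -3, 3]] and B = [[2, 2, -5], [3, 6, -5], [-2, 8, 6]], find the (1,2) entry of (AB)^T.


(AB)^T_{ij} = (AB)_{ji} = sum_k A_{jk} B_{ki}.
For i=1, j=2 we need (AB)_{21}:
A_{21} * B_{11} = -2 * 2 = -4
A_{22} * B_{21} = -3 * 3 = -9
A_{23} * B_{31} = -7 * -2 = 14
Sum = -4 + -9 + 14 = 1

1


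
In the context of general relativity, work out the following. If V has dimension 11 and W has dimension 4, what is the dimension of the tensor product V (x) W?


The dimension of a tensor product is the product of dimensions.
dim(V) = 11, dim(W) = 4
dim(V (x) W) = 11 * 4 = 44

44


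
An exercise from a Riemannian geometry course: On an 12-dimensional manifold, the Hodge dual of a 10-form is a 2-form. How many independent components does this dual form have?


The Hodge dual of a p-form on an n-dimensional manifold is an (n-p)-form.
n = 12, p = 10, so dual degree = 12 - 10 = 2
The number of components is C(n, n-p) = C(12, 2) = 66

66


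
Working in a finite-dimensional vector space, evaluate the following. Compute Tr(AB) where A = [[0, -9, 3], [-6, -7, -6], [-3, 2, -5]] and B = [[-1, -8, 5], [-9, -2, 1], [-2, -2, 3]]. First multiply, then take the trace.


Tr(AB) = sum_i (AB)_{ii} where (AB)_{ii} = sum_k A_{ik} B_{ki}.
(AB)_{11} = 0*-1 + -9*-9 + 3*-2 = 75
(AB)_{22} = -6*-8 + -7*-2 + -6*-2 = 74
(AB)_{33} = -3*5 + 2*1 + -5*3 = -28
Tr(AB) = 75 + 74 + -28 = 121

121


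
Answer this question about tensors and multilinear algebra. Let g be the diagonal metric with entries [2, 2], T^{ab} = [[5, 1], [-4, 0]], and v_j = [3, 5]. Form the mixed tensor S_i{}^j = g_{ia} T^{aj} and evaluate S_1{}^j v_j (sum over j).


Step 1: lower the first index. For a diagonal metric, g_{ia} T^{aj} = g_{ii} T^{ij} (no sum on i).
g_{11} = 2
S_1{}^1 = 2 * T^{11} = 2 * 5 = 10
S_1{}^2 = 2 * T^{12} = 2 * 1 = 2
Step 2: contract S_1{}^j with v_j.
S_1{}^1 * v_1 = 10 * 3 = 30
S_1{}^2 * v_2 = 2 * 5 = 10
Result = 30 + 10 = 40

40


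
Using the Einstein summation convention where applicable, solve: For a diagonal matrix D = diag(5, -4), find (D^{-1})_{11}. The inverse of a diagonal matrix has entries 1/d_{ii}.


For a diagonal matrix, the inverse has entries (D^{-1})_{ii} = 1/d_{ii}.
The diagonal entries are: d_{11} = 5, d_{22} = -4
We need (D^{-1})_{11} = 1/d_{11} = 1/5 = 1/5

1/5


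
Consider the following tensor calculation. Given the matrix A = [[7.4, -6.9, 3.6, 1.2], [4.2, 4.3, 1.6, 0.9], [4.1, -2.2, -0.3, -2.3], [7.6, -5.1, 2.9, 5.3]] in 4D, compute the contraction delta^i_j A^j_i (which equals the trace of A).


The contraction (trace) of a rank-2 tensor is the sum of its diagonal elements.
Diagonal entries: A[1,1] = 7.4, A[2,2] = 4.3, A[3,3] = -0.3, A[4,4] = 5.3
Tr(A) = 7.4 + 4.3 + -0.3 + 5.3 = 16.7

16.7


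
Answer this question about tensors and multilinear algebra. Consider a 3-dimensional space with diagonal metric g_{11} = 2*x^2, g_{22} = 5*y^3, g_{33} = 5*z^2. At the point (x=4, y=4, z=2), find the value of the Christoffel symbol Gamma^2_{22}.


For a diagonal metric, Gamma^k_{ij} = (1/2) g^{kk} (dg_{ik}/dx_j + dg_{jk}/dx_i - dg_{ij}/dx_k).
The metric is diagonal, so g_{ab} = 0 for a != b.
At the given point: g_{11} = 32, g_{22} = 320, g_{33} = 20
g^{22} = 1/320
dg_{22}/dx_2 = dg_{22}/dx_2 = 240
dg_{22}/dx_2 = dg_{22}/dx_2 = 240
dg_{22}/dx_2 = dg_{22}/dx_2 = 240
Numerator = 240 + 240 - 240 = 240
Gamma^2_{22} = 240 / (2 * 320) = 3/8

3/8


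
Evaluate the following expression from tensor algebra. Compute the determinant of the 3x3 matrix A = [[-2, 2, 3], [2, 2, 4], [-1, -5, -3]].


Expanding along the first row, det(A) = a11*M_11 - a12*M_12 + a13*M_13, where M_1j is the (1,j) minor.
Minor M_11 = 2*-3 - 4*-5 = 14
Minor M_12 = 2*-3 - 4*-1 = -2
Minor M_13 = 2*-5 - 2*-1 = -8
det = -2*(14) - 2*(-2) + 3*(-8)
    = -28 - -4 + -24
    = -48

-48


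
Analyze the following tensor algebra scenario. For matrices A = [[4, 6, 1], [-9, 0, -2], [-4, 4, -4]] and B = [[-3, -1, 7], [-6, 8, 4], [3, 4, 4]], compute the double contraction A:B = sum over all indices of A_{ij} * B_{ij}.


A:B = sum over all i,j of A_{ij} * B_{ij}.
Row 1: 4*-3=-12, 6*-1=-6, 1*7=7 => row sum = -11
Row 2: -9*-6=54, 0*8=0, -2*4=-8 => row sum = 46
Row 3: -4*3=-12, 4*4=16, -4*4=-16 => row sum = -12
Total = -11 + 46 + -12 = 23

23


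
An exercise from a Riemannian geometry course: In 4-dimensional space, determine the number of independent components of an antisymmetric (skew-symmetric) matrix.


An antisymmetric rank-2 tensor satisfies A_{ij} = -A_{ji}, so diagonal entries are zero.
The independent components are the upper-triangular entries: C(n, 2) = n(n-1)/2.
n = 4
C(4, 2) = 4 * 3 / 2 = 12 / 2 = 6

6


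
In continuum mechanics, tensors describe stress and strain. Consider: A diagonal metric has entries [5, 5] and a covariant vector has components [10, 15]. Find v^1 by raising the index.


To raise an index with a diagonal metric: v^i = v_i / g_{ii}.
For index 1: v_1 = 10, g_{11} = 5
v^1 = 10 / 5 = 2

2


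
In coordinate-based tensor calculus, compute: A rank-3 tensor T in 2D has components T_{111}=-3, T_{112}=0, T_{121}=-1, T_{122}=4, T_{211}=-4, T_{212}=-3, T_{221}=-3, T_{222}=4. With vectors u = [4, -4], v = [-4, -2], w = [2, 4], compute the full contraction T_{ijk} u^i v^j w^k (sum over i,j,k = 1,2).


S = sum over i,j,k of T_{ijk} u_i v_j w_k. Expanding all 8 terms:
T_{111}*u_1*v_1*w_1 = -3*4*-4*2 = 96  (running total: 96)
T_{112}*u_1*v_1*w_2 = 0*4*-4*4 = 0  (running total: 96)
T_{121}*u_1*v_2*w_1 = -1*4*-2*2 = 16  (running total: 112)
T_{122}*u_1*v_2*w_2 = 4*4*-2*4 = -128  (running total: -16)
T_{211}*u_2*v_1*w_1 = -4*-4*-4*2 = -128  (running total: -144)
T_{212}*u_2*v_1*w_2 = -3*-4*-4*4 = -192  (running total: -336)
T_{221}*u_2*v_2*w_1 = -3*-4*-2*2 = -48  (running total: -384)
T_{222}*u_2*v_2*w_2 = 4*-4*-2*4 = 128  (running total: -256)
S = -256

-256


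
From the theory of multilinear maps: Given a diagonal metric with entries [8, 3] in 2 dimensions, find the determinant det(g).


For a diagonal metric, the determinant is the product of diagonal entries.
Diagonal entries: 8, 3
det(g) = 8 * 3 = 24

24


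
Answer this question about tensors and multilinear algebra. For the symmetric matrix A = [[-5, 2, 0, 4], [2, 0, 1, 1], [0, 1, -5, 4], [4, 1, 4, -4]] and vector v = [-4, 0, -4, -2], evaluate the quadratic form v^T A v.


First compute Av:
(Av)_1 = -5*-4 + 2*0 + 0*-4 + 4*-2 = 12
(Av)_2 = 2*-4 + 0*0 + 1*-4 + 1*-2 = -14
(Av)_3 = 0*-4 + 1*0 + -5*-4 + 4*-2 = 12
(Av)_4 = 4*-4 + 1*0 + 4*-4 + -4*-2 = -24
Av = [12, -14, 12, -24]
Then v^T (Av) = -4*12 + 0*-14 + -4*12 + -2*-24
= -48 + 0 + -48 + 48 = -48

-48


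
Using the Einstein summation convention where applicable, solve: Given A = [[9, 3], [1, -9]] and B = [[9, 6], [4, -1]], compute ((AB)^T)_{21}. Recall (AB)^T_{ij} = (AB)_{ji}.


(AB)^T_{ij} = (AB)_{ji} = sum_k A_{jk} B_{ki}.
For i=2, j=1 we need (AB)_{12}:
A_{11} * B_{12} = 9 * 6 = 54
A_{12} * B_{22} = 3 * -1 = -3
Sum = 54 + -3 = 51

51


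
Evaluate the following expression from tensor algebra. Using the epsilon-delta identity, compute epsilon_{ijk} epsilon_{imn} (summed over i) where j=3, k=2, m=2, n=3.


Using the identity: epsilon_{ijk} epsilon_{imn} = delta_{jm} delta_{kn} - delta_{jn} delta_{km}.
delta_{32} = 0
delta_{23} = 0
delta_{33} = 1
delta_{22} = 1
Result = 0 * 0 - 1 * 1 = 0 - 1 = -1

-1


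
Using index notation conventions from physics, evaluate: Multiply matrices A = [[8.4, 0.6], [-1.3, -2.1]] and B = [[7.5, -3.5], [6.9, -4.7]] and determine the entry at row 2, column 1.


(AB)_{ij} = sum_k A_{ik} B_{kj}.
For i=2, j=1:
A_{21} * B_{11} = -1.3 * 7.5 = -9.75
A_{22} * B_{21} = -2.1 * 6.9 = -14.49
Sum = -9.75 + -14.49 = -24.24

-24.24


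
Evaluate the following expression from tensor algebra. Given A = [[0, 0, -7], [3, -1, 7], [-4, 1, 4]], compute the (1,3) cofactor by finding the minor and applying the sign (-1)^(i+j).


To find cofactor C_{13}, delete row 1 and column 3.
The resulting 2x2 submatrix is: [[3, -1], [-4, 1]]
Minor M_{13} = 3*1 - -1*-4
  = 3 - 4 = -1
Sign = (-1)^(1+3) = (-1)^4 = 1
Cofactor C_{13} = 1 * -1 = -1

-1
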